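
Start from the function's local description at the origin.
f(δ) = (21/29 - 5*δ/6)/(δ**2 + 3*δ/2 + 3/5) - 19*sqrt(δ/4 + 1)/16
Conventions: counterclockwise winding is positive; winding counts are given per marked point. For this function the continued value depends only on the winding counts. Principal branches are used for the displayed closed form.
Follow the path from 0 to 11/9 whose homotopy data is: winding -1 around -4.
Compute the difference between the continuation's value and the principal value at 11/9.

Continued minus principal equals (19/48)*sqrt(47).

The rational part is single-valued and drops out of the difference; each branch term changes only by its own monodromy.
(-19/16)*sqrt(1 - δ/(-4)): winding -1 is odd, the square root flips sign, contributing -2*(-19/16)*sqrt(1 - (11/9)/(-4)) = -2*(-19/16)*sqrt(47/36) = (19/48)*sqrt(47).
Summing the contributions at δ = 11/9 gives (19/48)*sqrt(47).


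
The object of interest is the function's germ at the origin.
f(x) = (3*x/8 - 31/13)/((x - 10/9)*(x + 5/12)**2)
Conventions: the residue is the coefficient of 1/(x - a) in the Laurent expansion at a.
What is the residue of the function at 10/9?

The residue is -33156/39325.

At the order-1 pole 10/9 set g(x) = (x - (10/9))*f(x) = (3*x/8 - 31/13)/(x + 5/12)**2.
Simple pole: residue = g(a) at a = 10/9, which is -33156/39325.


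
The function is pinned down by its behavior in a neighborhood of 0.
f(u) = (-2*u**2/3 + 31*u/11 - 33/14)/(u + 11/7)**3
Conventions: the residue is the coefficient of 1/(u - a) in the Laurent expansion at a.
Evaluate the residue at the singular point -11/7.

At the order-3 pole -11/7 set g(u) = (u - (-11/7))^3*f(u) = -2*u**2/3 + 31*u/11 - 33/14.
Order-3 pole: residue = g''(a)/2; g''(-11/7) = -4/3, so the residue is -2/3.

The residue is -2/3.


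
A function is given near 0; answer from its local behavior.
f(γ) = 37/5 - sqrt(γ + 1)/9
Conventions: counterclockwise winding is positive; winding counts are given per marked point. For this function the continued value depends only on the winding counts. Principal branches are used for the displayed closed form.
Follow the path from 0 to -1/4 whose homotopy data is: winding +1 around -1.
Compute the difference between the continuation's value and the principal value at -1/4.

The rational part is single-valued and drops out of the difference; each branch term changes only by its own monodromy.
(-1/9)*sqrt(1 - γ/(-1)): winding +1 is odd, the square root flips sign, contributing -2*(-1/9)*sqrt(1 - (-1/4)/(-1)) = -2*(-1/9)*sqrt(3/4) = (1/9)*sqrt(3).
Summing the contributions at γ = -1/4 gives (1/9)*sqrt(3).

Continued minus principal equals (1/9)*sqrt(3).


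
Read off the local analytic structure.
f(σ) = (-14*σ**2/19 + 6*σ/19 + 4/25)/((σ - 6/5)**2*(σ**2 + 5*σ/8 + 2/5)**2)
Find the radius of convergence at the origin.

Denominator factor (σ**2 + 5*σ/8 + 2/5)^2: discriminant -387/320, complex-conjugate roots (-5/16) + ((3/80)*sqrt(215))*i and (-5/16) - ((3/80)*sqrt(215))*i; poles of order 2, moduli (1/5)*sqrt(10) and (1/5)*sqrt(10).
Denominator factor (σ - 6/5)^2: pole of order 2 at 6/5, modulus 6/5.
The radius of convergence is the smallest modulus among the singular points: (1/5)*sqrt(10).

The radius of convergence is (1/5)*sqrt(10).


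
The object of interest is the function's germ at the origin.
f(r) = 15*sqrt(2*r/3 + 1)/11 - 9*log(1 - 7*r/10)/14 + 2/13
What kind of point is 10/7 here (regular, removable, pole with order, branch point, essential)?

The point is a logarithmic branch point.

The term (-9/14)*log(1 - r/(10/7)) has argument 1 - 10/7/(10/7) = 0 at 10/7: a logarithmic (infinitely-sheeted) branch point; the remaining terms are analytic or single-valued there.


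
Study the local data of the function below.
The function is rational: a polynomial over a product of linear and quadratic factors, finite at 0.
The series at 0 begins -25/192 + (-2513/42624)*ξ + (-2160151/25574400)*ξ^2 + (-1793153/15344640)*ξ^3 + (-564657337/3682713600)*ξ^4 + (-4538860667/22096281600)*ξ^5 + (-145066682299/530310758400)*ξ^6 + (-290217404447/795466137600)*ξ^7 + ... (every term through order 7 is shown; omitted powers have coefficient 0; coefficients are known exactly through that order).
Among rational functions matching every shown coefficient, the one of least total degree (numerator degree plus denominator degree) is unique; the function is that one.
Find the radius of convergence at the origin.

No rational of total degree below 5 reproduces all 8 coefficients; solving the [2/3] Pade equations on them gives f(ξ) = (-13*ξ**2/25 - 22*ξ/37 + 25/16)/((ξ - 3/4)*(ξ + 4)**2), whose expansion matches every shown term.
Denominator factor (ξ + 4)^2: pole of order 2 at -4, modulus 4.
Denominator factor (ξ - 3/4): pole of order 1 at 3/4, modulus 3/4.
The radius of convergence is the smallest modulus among the singular points: 3/4.

The radius of convergence is 3/4.


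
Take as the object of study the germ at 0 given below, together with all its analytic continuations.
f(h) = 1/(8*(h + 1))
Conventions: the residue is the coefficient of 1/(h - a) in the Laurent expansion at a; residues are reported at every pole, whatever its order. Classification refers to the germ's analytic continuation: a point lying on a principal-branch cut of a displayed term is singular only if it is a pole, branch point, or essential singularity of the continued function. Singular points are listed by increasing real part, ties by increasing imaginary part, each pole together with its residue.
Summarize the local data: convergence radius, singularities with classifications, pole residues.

Denominator factor (h + 1): pole of order 1 at -1, modulus 1.
The radius of convergence is the smallest modulus among the singular points: 1.
At the order-1 pole -1 set g(h) = (h - (-1))*f(h) = 1/8.
Simple pole: residue = g(a) at a = -1, which is 1/8.

Radius of convergence at 0: 1.
At -1: a pole of order 1; residue 1/8.


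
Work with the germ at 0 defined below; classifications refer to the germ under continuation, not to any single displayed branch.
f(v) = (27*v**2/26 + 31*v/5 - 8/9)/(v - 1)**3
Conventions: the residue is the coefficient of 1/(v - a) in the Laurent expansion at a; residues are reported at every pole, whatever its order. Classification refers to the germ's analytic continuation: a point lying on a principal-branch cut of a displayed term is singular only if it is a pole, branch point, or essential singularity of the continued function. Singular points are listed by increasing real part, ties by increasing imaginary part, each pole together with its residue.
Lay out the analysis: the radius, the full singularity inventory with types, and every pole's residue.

Denominator factor (v - 1)^3: pole of order 3 at 1, modulus 1.
The radius of convergence is the smallest modulus among the singular points: 1.
At the order-3 pole 1 set g(v) = (v - (1))^3*f(v) = 27*v**2/26 + 31*v/5 - 8/9.
Order-3 pole: residue = g''(a)/2; g''(1) = 27/13, so the residue is 27/26.

Radius of convergence at 0: 1.
At 1: a pole of order 3; residue 27/26.


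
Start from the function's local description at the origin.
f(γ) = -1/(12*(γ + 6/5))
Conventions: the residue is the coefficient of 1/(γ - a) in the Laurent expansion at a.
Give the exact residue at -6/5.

At the order-1 pole -6/5 set g(γ) = (γ - (-6/5))*f(γ) = -1/12.
Simple pole: residue = g(a) at a = -6/5, which is -1/12.

The residue is -1/12.


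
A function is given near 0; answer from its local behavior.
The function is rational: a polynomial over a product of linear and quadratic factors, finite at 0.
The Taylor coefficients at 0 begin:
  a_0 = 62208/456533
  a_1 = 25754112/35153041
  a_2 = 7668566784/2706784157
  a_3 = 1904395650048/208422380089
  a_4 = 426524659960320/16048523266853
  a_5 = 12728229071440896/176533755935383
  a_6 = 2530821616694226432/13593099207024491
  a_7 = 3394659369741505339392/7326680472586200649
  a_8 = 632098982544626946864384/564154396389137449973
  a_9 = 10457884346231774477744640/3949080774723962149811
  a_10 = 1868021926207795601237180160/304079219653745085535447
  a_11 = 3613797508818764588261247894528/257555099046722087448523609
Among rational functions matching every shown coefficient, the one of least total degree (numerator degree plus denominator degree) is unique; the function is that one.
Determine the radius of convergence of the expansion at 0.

The radius of convergence is -5/8 + (1/24)*sqrt(753).

No rational of total degree below 9 reproduces all 12 coefficients; solving the [0/9] Pade equations on them gives f(α) = 4/(3*(α - 7/3)**3*(α**2 + 5*α/4 - 11/12)**3), whose expansion matches every shown term.
Denominator factor (α - 7/3)^3: pole of order 3 at 7/3, modulus 7/3.
Denominator factor (α**2 + 5*α/4 - 11/12)^3: discriminant 251/48, real irrational roots -5/8 + (1/24)*sqrt(753) and -5/8 - (1/24)*sqrt(753); poles of order 3, moduli -5/8 + (1/24)*sqrt(753) and 5/8 + (1/24)*sqrt(753).
The radius of convergence is the smallest modulus among the singular points: -5/8 + (1/24)*sqrt(753).


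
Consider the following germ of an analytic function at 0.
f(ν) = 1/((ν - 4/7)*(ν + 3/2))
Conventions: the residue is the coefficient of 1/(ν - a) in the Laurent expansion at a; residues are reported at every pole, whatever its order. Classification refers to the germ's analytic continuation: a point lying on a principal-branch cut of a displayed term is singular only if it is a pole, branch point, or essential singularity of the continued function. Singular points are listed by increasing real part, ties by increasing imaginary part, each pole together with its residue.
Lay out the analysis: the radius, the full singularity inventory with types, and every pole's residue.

Denominator factor (ν - 4/7): pole of order 1 at 4/7, modulus 4/7.
Denominator factor (ν + 3/2): pole of order 1 at -3/2, modulus 3/2.
The radius of convergence is the smallest modulus among the singular points: 4/7.
At the order-1 pole -3/2 set g(ν) = (ν - (-3/2))*f(ν) = 1/(ν - 4/7).
Simple pole: residue = g(a) at a = -3/2, which is -14/29.
At the order-1 pole 4/7 set g(ν) = (ν - (4/7))*f(ν) = 1/(ν + 3/2).
Simple pole: residue = g(a) at a = 4/7, which is 14/29.
List the singular points by increasing real part (a conjugate pair: the negative imaginary part first).

Radius of convergence at 0: 4/7.
At -3/2: a pole of order 1; residue -14/29.
At 4/7: a pole of order 1; residue 14/29.


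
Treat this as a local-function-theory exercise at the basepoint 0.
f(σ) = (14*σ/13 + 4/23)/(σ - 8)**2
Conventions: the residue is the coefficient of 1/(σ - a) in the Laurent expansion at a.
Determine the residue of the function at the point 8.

At the order-2 pole 8 set g(σ) = (σ - (8))^2*f(σ) = 14*σ/13 + 4/23.
Order-2 pole: residue = g'(a); g'(8) = 14/13, so the residue is 14/13.

The residue is 14/13.


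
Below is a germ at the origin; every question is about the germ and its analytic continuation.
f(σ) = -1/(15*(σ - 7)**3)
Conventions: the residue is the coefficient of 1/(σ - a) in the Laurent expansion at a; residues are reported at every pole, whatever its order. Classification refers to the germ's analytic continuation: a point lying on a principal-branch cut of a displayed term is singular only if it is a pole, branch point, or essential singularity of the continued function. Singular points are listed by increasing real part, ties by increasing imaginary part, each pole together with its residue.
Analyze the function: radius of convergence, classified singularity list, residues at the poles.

Denominator factor (σ - 7)^3: pole of order 3 at 7, modulus 7.
The radius of convergence is the smallest modulus among the singular points: 7.
At the order-3 pole 7 set g(σ) = (σ - (7))^3*f(σ) = -1/15.
Order-3 pole: residue = g''(a)/2; g''(7) = 0, so the residue is 0.

Radius of convergence at 0: 7.
At 7: a pole of order 3; residue 0.


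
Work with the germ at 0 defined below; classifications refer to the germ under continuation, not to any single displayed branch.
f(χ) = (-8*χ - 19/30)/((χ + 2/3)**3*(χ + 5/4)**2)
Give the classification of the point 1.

Denominator factors: χ + 5/4 = 9/4 at χ = 1; χ + 2/3 = 5/3 at χ = 1 — none vanishes.
So the germ continues analytically to 1.

The point is a regular point.


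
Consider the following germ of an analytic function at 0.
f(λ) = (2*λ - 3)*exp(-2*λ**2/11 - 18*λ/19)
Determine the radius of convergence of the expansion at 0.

The factor exp(-2*λ**2/11 - 18*λ/19) is entire and contributes no finite singular point.
The polynomial part has no poles.
No finite singular points: the Taylor series at 0 converges everywhere.

The radius of convergence is infinite.


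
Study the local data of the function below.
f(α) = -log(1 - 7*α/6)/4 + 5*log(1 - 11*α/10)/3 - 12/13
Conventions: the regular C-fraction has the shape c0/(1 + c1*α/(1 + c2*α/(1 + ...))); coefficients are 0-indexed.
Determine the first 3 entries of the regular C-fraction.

Taylor coefficients (expand at 0): a_0 = -12/13, a_1 = -37/24, a_2 = -1207/1440.
c0 = a_0 = -12/13. Peel one level at a time: if S = 1 + c*α/S' with S'(0) = 1, then c is the α-coefficient of S and S' = c*α/(S - 1).
S_1 = c0/f = 1 + (-481/288)*α + (780221/414720)*α^2 + ...; c1 = -481/288.
S_2 = c1*α/(S_1 - 1) = 1 + (60017/53280)*α + ...; c2 = 60017/53280.

The regular C-fraction coefficients are [-12/13, -481/288, 60017/53280].


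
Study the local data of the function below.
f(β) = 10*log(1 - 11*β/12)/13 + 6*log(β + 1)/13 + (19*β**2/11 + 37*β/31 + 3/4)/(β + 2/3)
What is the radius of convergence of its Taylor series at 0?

The radius of convergence is 2/3.

Denominator factor (β + 2/3): pole of order 1 at -2/3, modulus 2/3.
Branch term (10/13)*log(1 - β/(12/11)): its argument vanishes at β = 12/11, a logarithmic branch point, modulus 12/11.
Branch term (6/13)*log(1 - β/(-1)): its argument vanishes at β = -1, a logarithmic branch point, modulus 1.
The radius of convergence is the smallest modulus among the singular points: 2/3.


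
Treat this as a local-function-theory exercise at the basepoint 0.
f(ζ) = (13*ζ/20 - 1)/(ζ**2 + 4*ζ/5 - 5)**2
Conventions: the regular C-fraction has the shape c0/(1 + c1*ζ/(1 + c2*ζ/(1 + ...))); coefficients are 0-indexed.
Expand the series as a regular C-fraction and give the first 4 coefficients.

Taylor coefficients (expand at 0): a_0 = -1/25, a_1 = 33/2500, a_2 = -168/15625, a_3 = 3173/781250.
c0 = a_0 = -1/25. Peel one level at a time: if S = 1 + c*ζ/S' with S'(0) = 1, then c is the ζ-coefficient of S and S' = c*ζ/(S - 1).
S_1 = c0/f = 1 + (33/100)*ζ + (-1599/10000)*ζ^2 + ...; c1 = 33/100.
S_2 = c1*ζ/(S_1 - 1) = 1 + (533/1100)*ζ + (80722/226875)*ζ^2 + ...; c2 = 533/1100.
S_3 = c2*ζ/(S_2 - 1) = 1 + (-322888/439725)*ζ + ...; c3 = -322888/439725.

The regular C-fraction coefficients are [-1/25, 33/100, 533/1100, -322888/439725].


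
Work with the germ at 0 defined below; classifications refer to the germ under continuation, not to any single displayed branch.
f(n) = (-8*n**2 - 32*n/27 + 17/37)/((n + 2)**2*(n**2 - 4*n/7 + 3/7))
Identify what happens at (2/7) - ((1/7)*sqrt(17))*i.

The point is a pole of order 1.

The denominator factor n**2 - 4*n/7 + 3/7 vanishes at (2/7) - ((1/7)*sqrt(17))*i and appears to the power 1; the numerator there equals (109811/48951) + ((1088/1323)*sqrt(17))*i, nonzero, and no other factor vanishes.
Hence a pole whose order is the multiplicity, 1.


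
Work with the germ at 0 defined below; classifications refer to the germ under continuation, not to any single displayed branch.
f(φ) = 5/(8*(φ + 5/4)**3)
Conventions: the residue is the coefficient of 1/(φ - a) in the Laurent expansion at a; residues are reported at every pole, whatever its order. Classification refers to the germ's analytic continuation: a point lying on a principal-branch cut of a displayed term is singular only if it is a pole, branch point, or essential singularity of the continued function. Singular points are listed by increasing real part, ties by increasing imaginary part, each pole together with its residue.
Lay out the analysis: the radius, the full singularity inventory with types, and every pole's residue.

Radius of convergence at 0: 5/4.
At -5/4: a pole of order 3; residue 0.

Denominator factor (φ + 5/4)^3: pole of order 3 at -5/4, modulus 5/4.
The radius of convergence is the smallest modulus among the singular points: 5/4.
At the order-3 pole -5/4 set g(φ) = (φ - (-5/4))^3*f(φ) = 5/8.
Order-3 pole: residue = g''(a)/2; g''(-5/4) = 0, so the residue is 0.


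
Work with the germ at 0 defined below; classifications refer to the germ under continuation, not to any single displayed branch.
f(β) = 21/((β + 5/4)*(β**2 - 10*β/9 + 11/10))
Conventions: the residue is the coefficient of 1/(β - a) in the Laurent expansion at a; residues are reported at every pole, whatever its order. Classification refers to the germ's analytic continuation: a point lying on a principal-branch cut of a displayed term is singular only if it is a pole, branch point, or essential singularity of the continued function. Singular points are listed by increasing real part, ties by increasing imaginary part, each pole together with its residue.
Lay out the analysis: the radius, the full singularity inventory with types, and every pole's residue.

Radius of convergence at 0: (1/10)*sqrt(110).
At -5/4: a pole of order 1; residue 15120/2917.
At (5/9) - ((1/90)*sqrt(6410))*i: a pole of order 1; residue (-7560/2917) + ((122850/1869797)*sqrt(6410))*i.
At (5/9) + ((1/90)*sqrt(6410))*i: a pole of order 1; residue (-7560/2917) - ((122850/1869797)*sqrt(6410))*i.


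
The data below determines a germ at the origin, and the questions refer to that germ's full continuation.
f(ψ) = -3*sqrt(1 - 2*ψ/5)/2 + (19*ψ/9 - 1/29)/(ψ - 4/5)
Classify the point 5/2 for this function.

The term (-3/2)*sqrt(1 - ψ/(5/2)) has argument 1 - 5/2/(5/2) = 0 at 5/2: a square-root (algebraic, two-sheeted) branch point; the remaining terms are analytic or single-valued there.

The point is an algebraic (square-root) branch point.


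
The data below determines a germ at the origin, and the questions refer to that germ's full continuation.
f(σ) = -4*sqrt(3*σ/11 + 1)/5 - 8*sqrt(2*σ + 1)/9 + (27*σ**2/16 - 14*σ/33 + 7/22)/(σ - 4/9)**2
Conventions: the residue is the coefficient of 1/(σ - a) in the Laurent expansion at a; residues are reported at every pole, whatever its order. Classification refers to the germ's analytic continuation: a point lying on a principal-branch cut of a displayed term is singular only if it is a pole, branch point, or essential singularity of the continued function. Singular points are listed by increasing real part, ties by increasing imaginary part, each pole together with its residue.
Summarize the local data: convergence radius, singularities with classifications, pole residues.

Radius of convergence at 0: 4/9.
At -11/3: an algebraic (square-root) branch point.
At -1/2: an algebraic (square-root) branch point.
At 4/9: a pole of order 2; residue 71/66.

Denominator factor (σ - 4/9)^2: pole of order 2 at 4/9, modulus 4/9.
Branch term (-8/9)*sqrt(1 - σ/(-1/2)): its argument vanishes at σ = -1/2, a square-root branch point, modulus 1/2.
Branch term (-4/5)*sqrt(1 - σ/(-11/3)): its argument vanishes at σ = -11/3, a square-root branch point, modulus 11/3.
The radius of convergence is the smallest modulus among the singular points: 4/9.
The branch terms are analytic at 4/9 and contribute nothing to the residue; only the rational part matters.
At the order-2 pole 4/9 set g(σ) = (σ - (4/9))^2*(rational part) = 27*σ**2/16 - 14*σ/33 + 7/22.
Order-2 pole: residue = g'(a); g'(4/9) = 71/66, so the residue is 71/66.
List the singular points by increasing real part (a conjugate pair: the negative imaginary part first).


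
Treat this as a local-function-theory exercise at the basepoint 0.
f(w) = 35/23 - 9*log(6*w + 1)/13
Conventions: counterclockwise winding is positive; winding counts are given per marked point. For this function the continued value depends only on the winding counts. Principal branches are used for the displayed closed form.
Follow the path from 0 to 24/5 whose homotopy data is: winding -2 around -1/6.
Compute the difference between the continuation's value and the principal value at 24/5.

Continued minus principal equals (36/13)*pi*i.

The rational part is single-valued and drops out of the difference; each branch term changes only by its own monodromy.
(-9/13)*log(1 - w/(-1/6)): each positive loop around -1/6 adds 2*pi*i to the log, so winding -2 contributes (-9/13)*(-2)*2*pi*i = (36/13)*pi*i.
Summing the contributions at w = 24/5 gives (36/13)*pi*i.


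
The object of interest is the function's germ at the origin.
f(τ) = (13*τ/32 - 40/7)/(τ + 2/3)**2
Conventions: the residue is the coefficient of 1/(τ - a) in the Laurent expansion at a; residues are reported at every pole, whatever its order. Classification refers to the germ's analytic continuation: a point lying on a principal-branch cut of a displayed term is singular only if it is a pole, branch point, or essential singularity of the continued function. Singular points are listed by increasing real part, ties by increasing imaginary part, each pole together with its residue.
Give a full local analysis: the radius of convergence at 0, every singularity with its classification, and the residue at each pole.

Denominator factor (τ + 2/3)^2: pole of order 2 at -2/3, modulus 2/3.
The radius of convergence is the smallest modulus among the singular points: 2/3.
At the order-2 pole -2/3 set g(τ) = (τ - (-2/3))^2*f(τ) = 13*τ/32 - 40/7.
Order-2 pole: residue = g'(a); g'(-2/3) = 13/32, so the residue is 13/32.

Radius of convergence at 0: 2/3.
At -2/3: a pole of order 2; residue 13/32.


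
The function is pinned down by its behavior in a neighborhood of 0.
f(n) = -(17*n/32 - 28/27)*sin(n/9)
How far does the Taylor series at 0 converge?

The radius of convergence is infinite.

The factor -sin(n/9) is entire and contributes no finite singular point.
The polynomial part has no poles.
No finite singular points: the Taylor series at 0 converges everywhere.


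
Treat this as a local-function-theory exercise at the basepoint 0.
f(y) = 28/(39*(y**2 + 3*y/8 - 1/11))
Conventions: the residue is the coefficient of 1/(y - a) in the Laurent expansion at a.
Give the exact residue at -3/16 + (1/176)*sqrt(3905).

The factor y**2 + 3*y/8 - 1/11 splits as (y - a)(y - a') with a = -3/16 + (1/176)*sqrt(3905), a' = -3/16 - (1/176)*sqrt(3905). At the order-1 pole a set g(y) = (y - a)*f(y) = [28/39] / (y - a').
Simple pole: residue = g(a) at a = -3/16 + (1/176)*sqrt(3905), which is (224/13845)*sqrt(3905).

The residue is (224/13845)*sqrt(3905).


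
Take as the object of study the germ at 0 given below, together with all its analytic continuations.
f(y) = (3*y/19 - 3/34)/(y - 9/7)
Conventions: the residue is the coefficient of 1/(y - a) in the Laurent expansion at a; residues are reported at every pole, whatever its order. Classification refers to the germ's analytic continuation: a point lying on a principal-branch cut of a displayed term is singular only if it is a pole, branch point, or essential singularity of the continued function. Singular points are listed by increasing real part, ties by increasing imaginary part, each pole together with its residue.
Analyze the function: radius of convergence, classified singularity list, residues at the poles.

Radius of convergence at 0: 9/7.
At 9/7: a pole of order 1; residue 519/4522.

Denominator factor (y - 9/7): pole of order 1 at 9/7, modulus 9/7.
The radius of convergence is the smallest modulus among the singular points: 9/7.
At the order-1 pole 9/7 set g(y) = (y - (9/7))*f(y) = 3*y/19 - 3/34.
Simple pole: residue = g(a) at a = 9/7, which is 519/4522.


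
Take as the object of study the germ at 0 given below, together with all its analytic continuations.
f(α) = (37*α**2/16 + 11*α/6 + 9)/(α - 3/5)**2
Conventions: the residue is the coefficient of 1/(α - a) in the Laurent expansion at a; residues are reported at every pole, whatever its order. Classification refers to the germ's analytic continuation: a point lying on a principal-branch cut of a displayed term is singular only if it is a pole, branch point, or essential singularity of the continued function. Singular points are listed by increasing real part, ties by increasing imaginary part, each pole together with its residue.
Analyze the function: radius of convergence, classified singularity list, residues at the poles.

Radius of convergence at 0: 3/5.
At 3/5: a pole of order 2; residue 553/120.

Denominator factor (α - 3/5)^2: pole of order 2 at 3/5, modulus 3/5.
The radius of convergence is the smallest modulus among the singular points: 3/5.
At the order-2 pole 3/5 set g(α) = (α - (3/5))^2*f(α) = 37*α**2/16 + 11*α/6 + 9.
Order-2 pole: residue = g'(a); g'(3/5) = 553/120, so the residue is 553/120.


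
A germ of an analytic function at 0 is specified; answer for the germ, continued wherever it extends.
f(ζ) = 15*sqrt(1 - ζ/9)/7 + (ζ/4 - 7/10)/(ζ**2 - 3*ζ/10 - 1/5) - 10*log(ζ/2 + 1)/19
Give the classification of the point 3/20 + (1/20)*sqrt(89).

The point is a pole of order 1.

The denominator factor ζ**2 - 3*ζ/10 - 1/5 vanishes at 3/20 + (1/20)*sqrt(89) and appears to the power 1; the numerator there equals -53/80 + (1/80)*sqrt(89), nonzero, and no other factor vanishes.
The branch terms are analytic at this point.
Hence a pole whose order is the multiplicity, 1.


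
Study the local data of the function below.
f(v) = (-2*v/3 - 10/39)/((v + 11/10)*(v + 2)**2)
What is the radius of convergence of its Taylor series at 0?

Denominator factor (v + 11/10): pole of order 1 at -11/10, modulus 11/10.
Denominator factor (v + 2)^2: pole of order 2 at -2, modulus 2.
The radius of convergence is the smallest modulus among the singular points: 11/10.

The radius of convergence is 11/10.


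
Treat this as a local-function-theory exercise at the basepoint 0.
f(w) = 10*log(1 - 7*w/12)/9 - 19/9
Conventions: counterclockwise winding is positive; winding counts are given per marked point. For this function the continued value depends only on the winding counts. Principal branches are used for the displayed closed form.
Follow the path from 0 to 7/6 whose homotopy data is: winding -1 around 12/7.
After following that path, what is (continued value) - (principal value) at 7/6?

Continued minus principal equals -(20/9)*pi*i.

The rational part is single-valued and drops out of the difference; each branch term changes only by its own monodromy.
(10/9)*log(1 - w/(12/7)): each positive loop around 12/7 adds 2*pi*i to the log, so winding -1 contributes (10/9)*(-1)*2*pi*i = -(20/9)*pi*i.
Summing the contributions at w = 7/6 gives -(20/9)*pi*i.


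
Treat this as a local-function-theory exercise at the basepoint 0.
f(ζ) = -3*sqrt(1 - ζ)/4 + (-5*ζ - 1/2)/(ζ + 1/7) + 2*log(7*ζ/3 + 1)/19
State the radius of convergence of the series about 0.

Denominator factor (ζ + 1/7): pole of order 1 at -1/7, modulus 1/7.
Branch term (-3/4)*sqrt(1 - ζ/(1)): its argument vanishes at ζ = 1, a square-root branch point, modulus 1.
Branch term (2/19)*log(1 - ζ/(-3/7)): its argument vanishes at ζ = -3/7, a logarithmic branch point, modulus 3/7.
The radius of convergence is the smallest modulus among the singular points: 1/7.

The radius of convergence is 1/7.


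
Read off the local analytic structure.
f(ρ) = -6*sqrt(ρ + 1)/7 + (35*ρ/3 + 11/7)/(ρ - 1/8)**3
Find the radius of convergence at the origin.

Denominator factor (ρ - 1/8)^3: pole of order 3 at 1/8, modulus 1/8.
Branch term (-6/7)*sqrt(1 - ρ/(-1)): its argument vanishes at ρ = -1, a square-root branch point, modulus 1.
The radius of convergence is the smallest modulus among the singular points: 1/8.

The radius of convergence is 1/8.


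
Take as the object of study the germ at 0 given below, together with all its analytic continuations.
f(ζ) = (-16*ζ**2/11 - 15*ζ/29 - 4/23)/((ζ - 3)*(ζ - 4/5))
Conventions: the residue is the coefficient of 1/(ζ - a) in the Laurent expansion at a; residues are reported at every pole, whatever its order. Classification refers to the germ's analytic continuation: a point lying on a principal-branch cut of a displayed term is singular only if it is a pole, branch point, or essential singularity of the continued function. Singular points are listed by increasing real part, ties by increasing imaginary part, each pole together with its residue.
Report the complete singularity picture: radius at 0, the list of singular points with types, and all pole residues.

Radius of convergence at 0: 4/5.
At 4/5: a pole of order 1; residue 278552/403535.
At 3: a pole of order 1; residue -543545/80707.

Denominator factor (ζ - 3): pole of order 1 at 3, modulus 3.
Denominator factor (ζ - 4/5): pole of order 1 at 4/5, modulus 4/5.
The radius of convergence is the smallest modulus among the singular points: 4/5.
At the order-1 pole 4/5 set g(ζ) = (ζ - (4/5))*f(ζ) = (-16*ζ**2/11 - 15*ζ/29 - 4/23)/(ζ - 3).
Simple pole: residue = g(a) at a = 4/5, which is 278552/403535.
At the order-1 pole 3 set g(ζ) = (ζ - (3))*f(ζ) = (-16*ζ**2/11 - 15*ζ/29 - 4/23)/(ζ - 4/5).
Simple pole: residue = g(a) at a = 3, which is -543545/80707.
List the singular points by increasing real part (a conjugate pair: the negative imaginary part first).


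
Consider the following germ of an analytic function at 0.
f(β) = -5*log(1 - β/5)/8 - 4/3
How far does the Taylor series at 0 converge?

The radius of convergence is 5.

Branch term (-5/8)*log(1 - β/(5)): its argument vanishes at β = 5, a logarithmic branch point, modulus 5.
The radius of convergence is the smallest modulus among the singular points: 5.


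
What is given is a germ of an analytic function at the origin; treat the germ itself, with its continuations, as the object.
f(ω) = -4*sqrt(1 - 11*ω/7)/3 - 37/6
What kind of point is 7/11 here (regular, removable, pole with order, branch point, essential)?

The point is an algebraic (square-root) branch point.

The term (-4/3)*sqrt(1 - ω/(7/11)) has argument 1 - 7/11/(7/11) = 0 at 7/11: a square-root (algebraic, two-sheeted) branch point; the remaining terms are analytic or single-valued there.


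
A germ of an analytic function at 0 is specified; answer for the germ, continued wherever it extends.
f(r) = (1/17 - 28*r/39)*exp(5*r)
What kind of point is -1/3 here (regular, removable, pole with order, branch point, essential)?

The point is a regular point.

There is no denominator, hence no pole anywhere.
The factor exp(5*r) is entire.
So the germ continues analytically to -1/3.


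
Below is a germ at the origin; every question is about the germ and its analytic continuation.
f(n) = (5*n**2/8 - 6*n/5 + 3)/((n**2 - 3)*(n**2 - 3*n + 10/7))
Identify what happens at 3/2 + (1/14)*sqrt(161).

The denominator factor n**2 - 3*n + 10/7 vanishes at 3/2 + (1/14)*sqrt(161) and appears to the power 1; the numerator there equals 1747/560 + (27/560)*sqrt(161), nonzero, and no other factor vanishes.
Hence a pole whose order is the multiplicity, 1.

The point is a pole of order 1.


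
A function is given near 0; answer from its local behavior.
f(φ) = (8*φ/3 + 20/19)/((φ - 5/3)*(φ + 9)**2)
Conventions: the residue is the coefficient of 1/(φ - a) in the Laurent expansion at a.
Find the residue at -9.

The residue is -235/4864.

At the order-2 pole -9 set g(φ) = (φ - (-9))^2*f(φ) = (8*φ/3 + 20/19)/(φ - 5/3).
Order-2 pole: residue = g'(a); g'(-9) = -235/4864, so the residue is -235/4864.


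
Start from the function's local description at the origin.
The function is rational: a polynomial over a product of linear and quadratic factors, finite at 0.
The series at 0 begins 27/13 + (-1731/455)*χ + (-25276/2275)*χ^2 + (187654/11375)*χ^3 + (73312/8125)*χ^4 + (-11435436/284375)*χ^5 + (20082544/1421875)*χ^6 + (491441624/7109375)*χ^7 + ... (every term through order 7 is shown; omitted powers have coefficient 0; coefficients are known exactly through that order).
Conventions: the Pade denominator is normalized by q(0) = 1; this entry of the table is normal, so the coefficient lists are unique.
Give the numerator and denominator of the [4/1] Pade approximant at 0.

The Pade approximant has numerator coefficients [27/13, 1298955/238264, -327659785/11674936, -96370525/2918734, 481852625/5837468]; denominator coefficients [1, 2858859/641480].

Taylor coefficients needed (read off): a_0 = 27/13, a_1 = -1731/455, a_2 = -25276/2275, a_3 = 187654/11375, a_4 = 73312/8125, a_5 = -11435436/284375.
Write the denominator as Q(χ) = 1 + q1*χ. Requiring Q*f - P = O(χ^6) with deg P <= 4 kills the coefficients of χ^5..χ^5 in Q*f:
  χ^5: a_5 + q1*a_4 = 0, i.e. -11435436/284375 + (73312/8125)*q1 = 0.
Solving this linear system: q1 = 2858859/641480.
The numerator is Q*f truncated at degree 4: P0 = a_0 = 27/13; P1 = a_1 + q1*a_0 = 1298955/238264; P2 = a_2 + q1*a_1 = -327659785/11674936; P3 = a_3 + q1*a_2 = -96370525/2918734; P4 = a_4 + q1*a_3 = 481852625/5837468.


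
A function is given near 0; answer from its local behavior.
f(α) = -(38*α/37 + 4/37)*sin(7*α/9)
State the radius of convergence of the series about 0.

The factor -sin(7*α/9) is entire and contributes no finite singular point.
The polynomial part has no poles.
No finite singular points: the Taylor series at 0 converges everywhere.

The radius of convergence is infinite.


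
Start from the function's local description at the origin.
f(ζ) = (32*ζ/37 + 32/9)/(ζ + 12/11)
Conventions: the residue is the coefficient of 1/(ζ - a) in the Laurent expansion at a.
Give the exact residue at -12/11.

At the order-1 pole -12/11 set g(ζ) = (ζ - (-12/11))*f(ζ) = 32*ζ/37 + 32/9.
Simple pole: residue = g(a) at a = -12/11, which is 9568/3663.

The residue is 9568/3663.


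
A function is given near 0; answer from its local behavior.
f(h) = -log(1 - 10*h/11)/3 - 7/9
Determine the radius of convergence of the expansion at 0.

The radius of convergence is 11/10.

Branch term (-1/3)*log(1 - h/(11/10)): its argument vanishes at h = 11/10, a logarithmic branch point, modulus 11/10.
The radius of convergence is the smallest modulus among the singular points: 11/10.


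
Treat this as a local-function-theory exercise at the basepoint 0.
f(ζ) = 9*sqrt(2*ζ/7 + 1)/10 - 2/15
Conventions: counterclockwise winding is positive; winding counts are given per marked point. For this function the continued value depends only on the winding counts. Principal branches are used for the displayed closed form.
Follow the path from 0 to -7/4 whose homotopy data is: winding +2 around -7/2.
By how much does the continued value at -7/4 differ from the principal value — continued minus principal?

The rational part is single-valued and drops out of the difference; each branch term changes only by its own monodromy.
(9/10)*sqrt(1 - ζ/(-7/2)): winding +2 is even, the square root returns to the same sheet, contribution 0.
Summing the contributions at ζ = -7/4 gives 0.

Continued minus principal equals 0.


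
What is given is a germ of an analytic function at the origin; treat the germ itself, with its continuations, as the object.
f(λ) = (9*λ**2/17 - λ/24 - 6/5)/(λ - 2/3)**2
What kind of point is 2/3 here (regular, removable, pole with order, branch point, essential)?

The denominator factor λ - 2/3 vanishes at 2/3 and appears to the power 2; the numerator there equals -3037/3060, nonzero, and no other factor vanishes.
Hence a pole whose order is the multiplicity, 2.

The point is a pole of order 2.


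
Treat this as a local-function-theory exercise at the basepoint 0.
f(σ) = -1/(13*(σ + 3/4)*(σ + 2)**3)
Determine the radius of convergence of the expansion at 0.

The radius of convergence is 3/4.

Denominator factor (σ + 2)^3: pole of order 3 at -2, modulus 2.
Denominator factor (σ + 3/4): pole of order 1 at -3/4, modulus 3/4.
The radius of convergence is the smallest modulus among the singular points: 3/4.


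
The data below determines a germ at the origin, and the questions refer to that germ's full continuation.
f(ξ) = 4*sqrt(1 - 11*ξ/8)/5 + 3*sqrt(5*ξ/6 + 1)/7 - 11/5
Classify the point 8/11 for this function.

The point is an algebraic (square-root) branch point.

The term (4/5)*sqrt(1 - ξ/(8/11)) has argument 1 - 8/11/(8/11) = 0 at 8/11: a square-root (algebraic, two-sheeted) branch point; the remaining terms are analytic or single-valued there.


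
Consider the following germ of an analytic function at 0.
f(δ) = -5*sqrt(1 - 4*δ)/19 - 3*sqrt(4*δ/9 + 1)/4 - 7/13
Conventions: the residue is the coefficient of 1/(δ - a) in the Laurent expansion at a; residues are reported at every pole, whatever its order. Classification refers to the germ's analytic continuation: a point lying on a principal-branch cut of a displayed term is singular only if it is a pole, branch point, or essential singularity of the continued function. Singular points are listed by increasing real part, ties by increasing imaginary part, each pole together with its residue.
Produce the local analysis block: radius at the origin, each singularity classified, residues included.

Radius of convergence at 0: 1/4.
At -9/4: an algebraic (square-root) branch point.
At 1/4: an algebraic (square-root) branch point.

Branch term (-3/4)*sqrt(1 - δ/(-9/4)): its argument vanishes at δ = -9/4, a square-root branch point, modulus 9/4.
Branch term (-5/19)*sqrt(1 - δ/(1/4)): its argument vanishes at δ = 1/4, a square-root branch point, modulus 1/4.
The radius of convergence is the smallest modulus among the singular points: 1/4.
List the singular points by increasing real part (a conjugate pair: the negative imaginary part first).


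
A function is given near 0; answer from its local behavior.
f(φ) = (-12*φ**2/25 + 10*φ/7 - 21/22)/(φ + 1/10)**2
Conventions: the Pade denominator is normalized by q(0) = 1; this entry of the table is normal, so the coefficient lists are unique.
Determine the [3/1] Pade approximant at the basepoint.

Taylor coefficients needed (expand at 0): a_0 = -1050/11, a_1 = 158000/77, a_2 = -2428696/77, a_3 = 32773920/77, a_4 = -412608800/77.
Write the denominator as Q(φ) = 1 + q1*φ. Requiring Q*f - P = O(φ^5) with deg P <= 3 kills the coefficients of φ^4..φ^4 in Q*f:
  φ^4: a_4 + q1*a_3 = 0, i.e. -412608800/77 + (32773920/77)*q1 = 0.
Solving this linear system: q1 = 2578805/204837.
The numerator is Q*f truncated at degree 3: P0 = a_0 = -1050/11; P1 = a_1 + q1*a_0 = 4470009750/5257483; P2 = a_2 + q1*a_1 = -90035612552/15772449; P3 = a_3 + q1*a_2 = 450178062760/15772449.

The Pade approximant has numerator coefficients [-1050/11, 4470009750/5257483, -90035612552/15772449, 450178062760/15772449]; denominator coefficients [1, 2578805/204837].


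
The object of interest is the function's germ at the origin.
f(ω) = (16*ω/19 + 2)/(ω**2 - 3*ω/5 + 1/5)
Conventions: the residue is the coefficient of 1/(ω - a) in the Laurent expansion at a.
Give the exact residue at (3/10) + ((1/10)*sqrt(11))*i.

The residue is (8/19) - ((214/209)*sqrt(11))*i.

The factor ω**2 - 3*ω/5 + 1/5 splits as (ω - a)(ω - a') with a = (3/10) + ((1/10)*sqrt(11))*i, a' = (3/10) - ((1/10)*sqrt(11))*i. At the order-1 pole a set g(ω) = (ω - a)*f(ω) = [16*ω/19 + 2] / (ω - a').
Simple pole: residue = g(a) at a = (3/10) + ((1/10)*sqrt(11))*i, which is (8/19) - ((214/209)*sqrt(11))*i.


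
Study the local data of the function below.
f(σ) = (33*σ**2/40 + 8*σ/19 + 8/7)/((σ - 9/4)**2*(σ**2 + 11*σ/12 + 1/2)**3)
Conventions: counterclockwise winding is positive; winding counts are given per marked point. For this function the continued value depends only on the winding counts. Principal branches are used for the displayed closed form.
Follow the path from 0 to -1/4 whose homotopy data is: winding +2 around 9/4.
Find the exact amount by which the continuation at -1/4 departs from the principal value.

The function is rational, hence single-valued: continuing it around any pole returns the same value, so the difference is 0.

Continued minus principal equals 0.
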